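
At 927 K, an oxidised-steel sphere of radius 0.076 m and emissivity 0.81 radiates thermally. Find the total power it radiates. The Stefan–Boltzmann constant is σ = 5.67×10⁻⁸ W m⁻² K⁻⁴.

P ≈ 2460 W

A = 4πr² = 4π × (0.076)² = 0.0726 m².
P = εσAT⁴ = 0.81 × 5.67×10⁻⁸ × 0.0726 × (927)⁴ = 0.81 × 5.67×10⁻⁸ × 0.0726 × 7.38×10^11.
P = 2460 W.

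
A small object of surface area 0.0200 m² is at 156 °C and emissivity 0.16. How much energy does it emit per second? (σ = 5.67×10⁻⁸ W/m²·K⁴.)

P ≈ 6.15 W

156 °C = 429 K.
Stefan–Boltzmann: P = εσAT⁴ = 0.16 × 5.67×10⁻⁸ × 0.0200 × (429)⁴ = 0.16 × 5.67×10⁻⁸ × 0.0200 × 3.39×10^10.
P = 6.15 W.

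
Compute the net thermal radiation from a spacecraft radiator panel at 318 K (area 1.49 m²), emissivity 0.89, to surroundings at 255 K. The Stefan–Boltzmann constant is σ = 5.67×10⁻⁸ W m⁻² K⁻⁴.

Q = εσA(T⁴ − T_s⁴). T⁴ − T_s⁴ = (318)⁴ − (255)⁴ = 1.02×10^10 − 4.23×10^9 = 6.00×10^9 K⁴.
Q = 0.89 × 5.67×10⁻⁸ × 1.49 × 6.00×10^9 = 451 W.

Q ≈ 451 W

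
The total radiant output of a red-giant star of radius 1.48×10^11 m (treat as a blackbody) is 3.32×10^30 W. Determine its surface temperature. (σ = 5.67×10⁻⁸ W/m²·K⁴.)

T ≈ 3820 K

A = 4πr² = 4π × (1.48×10^11)² = 2.75×10^23 m².
From P = σAT⁴, T = (P / σA)^(1/4) = (3.32×10^30 / (5.67×10⁻⁸ × 2.75×10^23))^(1/4).
T = (2.13×10^14)^(1/4) = 3820 K.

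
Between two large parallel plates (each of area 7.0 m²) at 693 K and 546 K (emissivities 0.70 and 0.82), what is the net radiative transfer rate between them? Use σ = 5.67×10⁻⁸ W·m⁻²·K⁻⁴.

Q ≈ 34100 W

For two large parallel gray plates, q = σ(T₁⁴ − T₂⁴) / (1/ε₁ + 1/ε₂ − 1).
1/ε₁ + 1/ε₂ − 1 = 1/0.70 + 1/0.82 − 1 = 1.648.
T₁⁴ − T₂⁴ = 2.31×10^11 − 8.89×10^10 = 1.42×10^11 K⁴.
q = 5.67×10⁻⁸ × 1.42×10^11 / 1.648 = 4880 W/m².
Q = q·A = 4880 × 7.0 = 34100 W.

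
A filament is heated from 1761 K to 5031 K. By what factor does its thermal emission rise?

ratio ≈ 66.6

P ∝ T⁴, so the ratio is (5031/1761)⁴ = (2.857)⁴ = 66.6.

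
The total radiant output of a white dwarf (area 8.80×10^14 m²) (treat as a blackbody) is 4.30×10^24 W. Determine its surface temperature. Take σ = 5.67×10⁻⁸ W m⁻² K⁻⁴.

From P = σAT⁴, T = (P / σA)^(1/4) = (4.30×10^24 / (5.67×10⁻⁸ × 8.80×10^14))^(1/4).
T = (8.62×10^16)^(1/4) = 17100 K.

T ≈ 17100 K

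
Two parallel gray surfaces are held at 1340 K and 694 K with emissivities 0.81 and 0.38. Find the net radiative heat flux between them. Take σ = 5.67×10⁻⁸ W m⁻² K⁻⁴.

q ≈ 59200 W/m²

For two large parallel gray plates, q = σ(T₁⁴ − T₂⁴) / (1/ε₁ + 1/ε₂ − 1).
1/ε₁ + 1/ε₂ − 1 = 1/0.81 + 1/0.38 − 1 = 2.866.
T₁⁴ − T₂⁴ = 3.22×10^12 − 2.32×10^11 = 2.99×10^12 K⁴.
q = 5.67×10⁻⁸ × 2.99×10^12 / 2.866 = 59200 W/m².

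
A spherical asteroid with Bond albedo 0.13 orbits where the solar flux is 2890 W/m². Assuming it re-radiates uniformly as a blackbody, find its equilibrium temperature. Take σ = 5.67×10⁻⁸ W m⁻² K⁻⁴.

Power absorbed = (1−a)S·πR²; power emitted = 4πR²σT⁴. Equating and cancelling πR²:
T = ((1−a)S / 4σ)^(1/4) = (2510 / (4 × 5.67×10⁻⁸))^(1/4) = (1.11×10^10)^(1/4).
T = 324 K.

T ≈ 324 K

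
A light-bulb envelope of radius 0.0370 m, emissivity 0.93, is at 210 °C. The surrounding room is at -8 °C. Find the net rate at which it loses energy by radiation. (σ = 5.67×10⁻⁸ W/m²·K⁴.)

A = 4πr² = 4π × (0.0370)² = 0.0172 m².
Convert: 210 °C = 483 K; -8 °C = 265 K.
Q = εσA(T⁴ − T_s⁴). T⁴ − T_s⁴ = (483)⁴ − (265)⁴ = 5.44×10^10 − 4.93×10^9 = 4.95×10^10 K⁴.
Q = 0.93 × 5.67×10⁻⁸ × 0.0172 × 4.95×10^10 = 44.9 W.

Q ≈ 44.9 W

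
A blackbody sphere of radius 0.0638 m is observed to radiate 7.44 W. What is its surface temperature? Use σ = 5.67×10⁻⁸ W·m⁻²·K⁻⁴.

A = 4πr² = 4π × (0.0638)² = 0.0512 m².
From P = σAT⁴, T = (P / σA)^(1/4) = (7.44 / (5.67×10⁻⁸ × 0.0512))^(1/4).
T = (2.57×10^9)^(1/4) = 225 K.

T ≈ 225 K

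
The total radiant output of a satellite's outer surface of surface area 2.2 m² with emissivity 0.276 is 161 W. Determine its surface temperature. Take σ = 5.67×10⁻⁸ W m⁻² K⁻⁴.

From P = εσAT⁴, T = (P / εσA)^(1/4) = (161 / (0.276 × 5.67×10⁻⁸ × 2.20))^(1/4).
T = (4.68×10^9)^(1/4) = 262 K.

T ≈ 262 K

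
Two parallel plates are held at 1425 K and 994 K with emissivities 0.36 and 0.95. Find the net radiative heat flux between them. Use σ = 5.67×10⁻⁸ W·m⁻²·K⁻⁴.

For two large parallel gray plates, q = σ(T₁⁴ − T₂⁴) / (1/ε₁ + 1/ε₂ − 1).
1/ε₁ + 1/ε₂ − 1 = 1/0.36 + 1/0.95 − 1 = 2.830.
T₁⁴ − T₂⁴ = 4.12×10^12 − 9.76×10^11 = 3.15×10^12 K⁴.
q = 5.67×10⁻⁸ × 3.15×10^12 / 2.830 = 63000 W/m².

q ≈ 63000 W/m²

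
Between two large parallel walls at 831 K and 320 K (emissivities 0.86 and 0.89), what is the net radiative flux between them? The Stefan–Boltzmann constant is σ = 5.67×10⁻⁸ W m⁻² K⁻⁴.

q ≈ 20600 W/m²

For two large parallel gray plates, q = σ(T₁⁴ − T₂⁴) / (1/ε₁ + 1/ε₂ − 1).
1/ε₁ + 1/ε₂ − 1 = 1/0.86 + 1/0.89 − 1 = 1.286.
T₁⁴ − T₂⁴ = 4.77×10^11 − 1.05×10^10 = 4.66×10^11 K⁴.
q = 5.67×10⁻⁸ × 4.66×10^11 / 1.286 = 20600 W/m².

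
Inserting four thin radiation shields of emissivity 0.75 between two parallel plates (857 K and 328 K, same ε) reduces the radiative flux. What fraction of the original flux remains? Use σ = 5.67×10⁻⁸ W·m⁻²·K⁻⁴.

With N identical shields there are N+1 = 5 gaps in series, each with the same radiative resistance, so the flux falls to 1/(N+1) of its unshielded value.

ratio ≈ 0.200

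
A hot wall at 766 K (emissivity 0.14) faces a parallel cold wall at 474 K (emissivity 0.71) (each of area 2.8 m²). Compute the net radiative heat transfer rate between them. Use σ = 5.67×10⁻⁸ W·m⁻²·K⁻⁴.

For two large parallel gray plates, q = σ(T₁⁴ − T₂⁴) / (1/ε₁ + 1/ε₂ − 1).
1/ε₁ + 1/ε₂ − 1 = 1/0.14 + 1/0.71 − 1 = 7.551.
T₁⁴ − T₂⁴ = 3.44×10^11 − 5.05×10^10 = 2.94×10^11 K⁴.
q = 5.67×10⁻⁸ × 2.94×10^11 / 7.551 = 2210 W/m².
Q = q·A = 2210 × 2.8 = 6180 W.

Q ≈ 6180 W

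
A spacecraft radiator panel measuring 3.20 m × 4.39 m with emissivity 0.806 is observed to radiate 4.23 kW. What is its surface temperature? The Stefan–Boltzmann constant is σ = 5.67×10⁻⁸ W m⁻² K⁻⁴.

A = 3.20 × 4.39 = 14.0 m².
From P = εσAT⁴, T = (P / εσA)^(1/4) = (4230 / (0.806 × 5.67×10⁻⁸ × 14.0))^(1/4).
T = (6.59×10^9)^(1/4) = 285 K.

T ≈ 285 K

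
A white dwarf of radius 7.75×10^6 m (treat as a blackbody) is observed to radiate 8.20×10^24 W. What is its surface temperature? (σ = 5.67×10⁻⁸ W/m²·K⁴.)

T ≈ 20900 K

A = 4πr² = 4π × (7.75×10^6)² = 7.55×10^14 m².
From P = σAT⁴, T = (P / σA)^(1/4) = (8.20×10^24 / (5.67×10⁻⁸ × 7.55×10^14))^(1/4).
T = (1.92×10^17)^(1/4) = 20900 K.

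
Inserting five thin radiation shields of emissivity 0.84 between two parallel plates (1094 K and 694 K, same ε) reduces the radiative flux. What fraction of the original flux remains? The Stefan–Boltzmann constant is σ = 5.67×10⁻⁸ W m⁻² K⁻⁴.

ratio ≈ 0.167

With N identical shields there are N+1 = 6 gaps in series, each with the same radiative resistance, so the flux falls to 1/(N+1) of its unshielded value.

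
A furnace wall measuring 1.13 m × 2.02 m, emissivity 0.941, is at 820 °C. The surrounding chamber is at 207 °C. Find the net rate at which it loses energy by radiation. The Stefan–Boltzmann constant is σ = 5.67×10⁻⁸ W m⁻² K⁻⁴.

Q ≈ 1.67×10^5 W

A = 1.13 × 2.02 = 2.28 m².
Convert: 820 °C = 1093 K; 207 °C = 480 K.
Q = εσA(T⁴ − T_s⁴). T⁴ − T_s⁴ = (1093)⁴ − (480)⁴ = 1.43×10^12 − 5.31×10^10 = 1.37×10^12 K⁴.
Q = 0.941 × 5.67×10⁻⁸ × 2.28 × 1.37×10^12 = 1.67×10^5 W.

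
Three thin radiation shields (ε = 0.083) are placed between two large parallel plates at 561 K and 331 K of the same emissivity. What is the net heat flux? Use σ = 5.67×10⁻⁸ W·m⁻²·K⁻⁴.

q ≈ 53.4 W/m²

Each of the 4 gaps contributes resistance (2/ε − 1) = 2/0.083 − 1 = 23.10; total = 92.39.
q = σ(T₁⁴ − T₂⁴) / 92.39 = 5.67×10⁻⁸ × 8.70×10^10 / 92.39 = 53.4 W/m².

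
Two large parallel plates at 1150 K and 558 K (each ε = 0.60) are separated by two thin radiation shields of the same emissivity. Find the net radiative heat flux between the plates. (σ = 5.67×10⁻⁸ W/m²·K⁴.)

q ≈ 13400 W/m²

Each of the 3 gaps contributes resistance (2/ε − 1) = 2/0.60 − 1 = 2.333; total = 7.000.
q = σ(T₁⁴ − T₂⁴) / 7.000 = 5.67×10⁻⁸ × 1.65×10^12 / 7.000 = 13400 W/m².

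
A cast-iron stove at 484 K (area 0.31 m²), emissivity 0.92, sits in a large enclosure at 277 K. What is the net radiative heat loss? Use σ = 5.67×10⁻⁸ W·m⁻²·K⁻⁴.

Q ≈ 792 W

Q = εσA(T⁴ − T_s⁴). T⁴ − T_s⁴ = (484)⁴ − (277)⁴ = 5.49×10^10 − 5.89×10^9 = 4.90×10^10 K⁴.
Q = 0.92 × 5.67×10⁻⁸ × 0.310 × 4.90×10^10 = 792 W.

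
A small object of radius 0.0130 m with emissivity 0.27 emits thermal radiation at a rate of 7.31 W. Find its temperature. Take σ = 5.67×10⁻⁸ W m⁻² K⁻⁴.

A = 4πr² = 4π × (0.0130)² = 2.12×10^-3 m².
From P = εσAT⁴, T = (P / εσA)^(1/4) = (7.31 / (0.27 × 5.67×10⁻⁸ × 2.12×10^-3))^(1/4).
T = (2.25×10^11)^(1/4) = 689 K.

T ≈ 689 K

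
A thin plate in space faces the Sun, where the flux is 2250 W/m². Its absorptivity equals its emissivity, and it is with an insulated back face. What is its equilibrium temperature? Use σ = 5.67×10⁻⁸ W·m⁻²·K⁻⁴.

T ≈ 446 K

Absorbed flux αS = emitted flux εσT⁴ (one radiating face); with α = ε, T = (S/σ)^(1/4).
T = (2250 / 5.67×10⁻⁸)^(1/4) = (3.97×10^10)^(1/4).
T = 446 K.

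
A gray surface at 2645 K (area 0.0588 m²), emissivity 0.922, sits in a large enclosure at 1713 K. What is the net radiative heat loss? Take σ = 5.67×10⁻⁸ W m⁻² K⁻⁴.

Q = εσA(T⁴ − T_s⁴). T⁴ − T_s⁴ = (2645)⁴ − (1713)⁴ = 4.89×10^13 − 8.61×10^12 = 4.03×10^13 K⁴.
Q = 0.922 × 5.67×10⁻⁸ × 0.0588 × 4.03×10^13 = 1.24×10^5 W.

Q ≈ 1.24×10^5 W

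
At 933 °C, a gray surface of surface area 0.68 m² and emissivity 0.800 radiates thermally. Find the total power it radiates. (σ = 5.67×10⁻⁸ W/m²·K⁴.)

P ≈ 65200 W

933 °C = 1206 K.
P = εσAT⁴ = 0.800 × 5.67×10⁻⁸ × 0.680 × (1206)⁴ = 0.800 × 5.67×10⁻⁸ × 0.680 × 2.12×10^12.
P = 65200 W.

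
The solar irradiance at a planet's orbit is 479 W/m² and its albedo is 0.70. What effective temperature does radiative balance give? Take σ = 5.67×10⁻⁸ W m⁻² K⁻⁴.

T ≈ 159 K

Power absorbed = (1−a)S·πR²; power emitted = 4πR²σT⁴. Equating and cancelling πR²:
T = ((1−a)S / 4σ)^(1/4) = (144 / (4 × 5.67×10⁻⁸))^(1/4) = (6.34×10^8)^(1/4).
T = 159 K.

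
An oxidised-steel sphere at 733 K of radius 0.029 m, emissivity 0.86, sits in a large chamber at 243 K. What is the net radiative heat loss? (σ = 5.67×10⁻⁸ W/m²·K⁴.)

Q ≈ 147 W

A = 4πr² = 4π × (0.029)² = 0.0106 m².
Q = εσA(T⁴ − T_s⁴). T⁴ − T_s⁴ = (733)⁴ − (243)⁴ = 2.89×10^11 − 3.49×10^9 = 2.85×10^11 K⁴.
Q = 0.86 × 5.67×10⁻⁸ × 0.0106 × 2.85×10^11 = 147 W.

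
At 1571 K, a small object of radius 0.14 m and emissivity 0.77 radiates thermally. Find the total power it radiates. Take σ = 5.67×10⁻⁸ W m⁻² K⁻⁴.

P ≈ 65500 W

A = 4πr² = 4π × (0.14)² = 0.246 m².
Stefan–Boltzmann: P = εσAT⁴ = 0.77 × 5.67×10⁻⁸ × 0.246 × (1571)⁴ = 0.77 × 5.67×10⁻⁸ × 0.246 × 6.09×10^12.
P = 65500 W.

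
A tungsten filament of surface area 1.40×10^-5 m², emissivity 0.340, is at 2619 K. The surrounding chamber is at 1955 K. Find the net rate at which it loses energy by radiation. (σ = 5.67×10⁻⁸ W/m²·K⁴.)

Q = εσA(T⁴ − T_s⁴). T⁴ − T_s⁴ = (2619)⁴ − (1955)⁴ = 4.70×10^13 − 1.46×10^13 = 3.24×10^13 K⁴.
Q = 0.340 × 5.67×10⁻⁸ × 1.40×10^-5 × 3.24×10^13 = 8.76 W.

Q ≈ 8.76 W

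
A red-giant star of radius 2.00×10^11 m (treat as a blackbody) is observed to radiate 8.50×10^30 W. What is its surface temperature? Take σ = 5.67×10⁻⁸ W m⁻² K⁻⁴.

T ≈ 4160 K

A = 4πr² = 4π × (2.00×10^11)² = 5.03×10^23 m².
From P = σAT⁴, T = (P / σA)^(1/4) = (8.50×10^30 / (5.67×10⁻⁸ × 5.03×10^23))^(1/4).
T = (2.98×10^14)^(1/4) = 4160 K.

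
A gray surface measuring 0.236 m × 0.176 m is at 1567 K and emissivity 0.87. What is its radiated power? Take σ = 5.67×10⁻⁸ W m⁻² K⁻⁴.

P ≈ 12400 W

A = 0.236 × 0.176 = 0.0415 m².
P = εσAT⁴ = 0.87 × 5.67×10⁻⁸ × 0.0415 × (1567)⁴ = 0.87 × 5.67×10⁻⁸ × 0.0415 × 6.03×10^12.
P = 12400 W.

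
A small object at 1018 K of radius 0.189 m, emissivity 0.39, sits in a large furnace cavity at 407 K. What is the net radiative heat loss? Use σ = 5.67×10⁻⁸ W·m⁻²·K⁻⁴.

A = 4πr² = 4π × (0.189)² = 0.449 m².
Q = εσA(T⁴ − T_s⁴). T⁴ − T_s⁴ = (1018)⁴ − (407)⁴ = 1.07×10^12 − 2.74×10^10 = 1.05×10^12 K⁴.
Q = 0.39 × 5.67×10⁻⁸ × 0.449 × 1.05×10^12 = 10400 W.

Q ≈ 10400 W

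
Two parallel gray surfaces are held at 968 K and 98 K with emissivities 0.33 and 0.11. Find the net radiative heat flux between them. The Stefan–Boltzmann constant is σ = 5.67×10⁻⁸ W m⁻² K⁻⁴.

q ≈ 4480 W/m²

For two large parallel gray plates, q = σ(T₁⁴ − T₂⁴) / (1/ε₁ + 1/ε₂ − 1).
1/ε₁ + 1/ε₂ − 1 = 1/0.33 + 1/0.11 − 1 = 11.12.
T₁⁴ − T₂⁴ = 8.78×10^11 − 9.22×10^7 = 8.78×10^11 K⁴.
q = 5.67×10⁻⁸ × 8.78×10^11 / 11.12 = 4480 W/m².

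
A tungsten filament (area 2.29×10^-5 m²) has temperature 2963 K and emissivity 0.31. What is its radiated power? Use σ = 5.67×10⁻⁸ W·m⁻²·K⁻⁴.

P ≈ 31.0 W

P = εσAT⁴ = 0.31 × 5.67×10⁻⁸ × 2.29×10^-5 × (2963)⁴ = 0.31 × 5.67×10⁻⁸ × 2.29×10^-5 × 7.71×10^13.
P = 31.0 W.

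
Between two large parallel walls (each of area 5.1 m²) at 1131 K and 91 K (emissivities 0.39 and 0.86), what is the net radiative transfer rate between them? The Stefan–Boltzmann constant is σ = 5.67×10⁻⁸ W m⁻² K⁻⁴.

Q ≈ 1.74×10^5 W

For two large parallel gray plates, q = σ(T₁⁴ − T₂⁴) / (1/ε₁ + 1/ε₂ − 1).
1/ε₁ + 1/ε₂ − 1 = 1/0.39 + 1/0.86 − 1 = 2.727.
T₁⁴ − T₂⁴ = 1.64×10^12 − 6.86×10^7 = 1.64×10^12 K⁴.
q = 5.67×10⁻⁸ × 1.64×10^12 / 2.727 = 34000 W/m².
Q = q·A = 34000 × 5.1 = 1.74×10^5 W.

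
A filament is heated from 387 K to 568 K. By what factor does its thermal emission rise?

ratio ≈ 4.64

P ∝ T⁴, so the ratio is (568/387)⁴ = (1.468)⁴ = 4.64.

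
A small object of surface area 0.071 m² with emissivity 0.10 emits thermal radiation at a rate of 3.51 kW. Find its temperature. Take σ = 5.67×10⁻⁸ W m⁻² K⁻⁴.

From P = εσAT⁴, T = (P / εσA)^(1/4) = (3510 / (0.10 × 5.67×10⁻⁸ × 0.0710))^(1/4).
T = (8.72×10^12)^(1/4) = 1720 K.

T ≈ 1720 K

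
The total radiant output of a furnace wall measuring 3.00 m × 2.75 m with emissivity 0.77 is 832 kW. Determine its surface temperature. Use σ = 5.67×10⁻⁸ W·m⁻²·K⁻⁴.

T ≈ 1230 K

A = 3.00 × 2.75 = 8.25 m².
From P = εσAT⁴, T = (P / εσA)^(1/4) = (8.32×10^5 / (0.77 × 5.67×10⁻⁸ × 8.25))^(1/4).
T = (2.31×10^12)^(1/4) = 1230 K.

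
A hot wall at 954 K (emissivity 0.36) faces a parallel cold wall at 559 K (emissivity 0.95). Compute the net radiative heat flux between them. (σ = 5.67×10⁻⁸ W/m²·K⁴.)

q ≈ 14600 W/m²

For two large parallel gray plates, q = σ(T₁⁴ − T₂⁴) / (1/ε₁ + 1/ε₂ − 1).
1/ε₁ + 1/ε₂ − 1 = 1/0.36 + 1/0.95 − 1 = 2.830.
T₁⁴ − T₂⁴ = 8.28×10^11 − 9.76×10^10 = 7.31×10^11 K⁴.
q = 5.67×10⁻⁸ × 7.31×10^11 / 2.830 = 14600 W/m².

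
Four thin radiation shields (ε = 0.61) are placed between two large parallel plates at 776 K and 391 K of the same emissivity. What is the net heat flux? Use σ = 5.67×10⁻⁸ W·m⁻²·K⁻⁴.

Each of the 5 gaps contributes resistance (2/ε − 1) = 2/0.61 − 1 = 2.279; total = 11.39.
q = σ(T₁⁴ − T₂⁴) / 11.39 = 5.67×10⁻⁸ × 3.39×10^11 / 11.39 = 1690 W/m².

q ≈ 1690 W/m²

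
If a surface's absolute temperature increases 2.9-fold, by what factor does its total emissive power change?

P ∝ T⁴, so the power scales as (2.9)⁴ = 70.7.

factor ≈ 70.7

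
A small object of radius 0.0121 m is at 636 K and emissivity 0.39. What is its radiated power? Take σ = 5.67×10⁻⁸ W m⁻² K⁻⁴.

A = 4πr² = 4π × (0.0121)² = 1.84×10^-3 m².
Stefan–Boltzmann: P = εσAT⁴ = 0.39 × 5.67×10⁻⁸ × 1.84×10^-3 × (636)⁴ = 0.39 × 5.67×10⁻⁸ × 1.84×10^-3 × 1.64×10^11.
P = 6.66 W.

P ≈ 6.66 W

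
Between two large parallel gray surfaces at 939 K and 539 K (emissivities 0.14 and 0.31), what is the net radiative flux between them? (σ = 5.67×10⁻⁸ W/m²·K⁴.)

q ≈ 4190 W/m²

For two large parallel gray plates, q = σ(T₁⁴ − T₂⁴) / (1/ε₁ + 1/ε₂ − 1).
1/ε₁ + 1/ε₂ − 1 = 1/0.14 + 1/0.31 − 1 = 9.369.
T₁⁴ − T₂⁴ = 7.77×10^11 − 8.44×10^10 = 6.93×10^11 K⁴.
q = 5.67×10⁻⁸ × 6.93×10^11 / 9.369 = 4190 W/m².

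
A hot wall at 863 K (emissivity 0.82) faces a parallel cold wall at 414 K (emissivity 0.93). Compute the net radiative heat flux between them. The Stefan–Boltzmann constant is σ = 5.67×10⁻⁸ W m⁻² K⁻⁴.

For two large parallel gray plates, q = σ(T₁⁴ − T₂⁴) / (1/ε₁ + 1/ε₂ − 1).
1/ε₁ + 1/ε₂ − 1 = 1/0.82 + 1/0.93 − 1 = 1.295.
T₁⁴ − T₂⁴ = 5.55×10^11 − 2.94×10^10 = 5.25×10^11 K⁴.
q = 5.67×10⁻⁸ × 5.25×10^11 / 1.295 = 23000 W/m².

q ≈ 23000 W/m²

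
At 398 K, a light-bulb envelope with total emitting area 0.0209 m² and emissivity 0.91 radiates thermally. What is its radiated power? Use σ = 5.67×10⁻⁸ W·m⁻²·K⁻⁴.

P ≈ 27.1 W

P = εσAT⁴ = 0.91 × 5.67×10⁻⁸ × 0.0209 × (398)⁴ = 0.91 × 5.67×10⁻⁸ × 0.0209 × 2.51×10^10.
P = 27.1 W.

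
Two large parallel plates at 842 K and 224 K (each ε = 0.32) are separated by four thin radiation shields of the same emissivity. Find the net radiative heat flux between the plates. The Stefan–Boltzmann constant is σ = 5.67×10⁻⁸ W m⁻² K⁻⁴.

Each of the 5 gaps contributes resistance (2/ε − 1) = 2/0.32 − 1 = 5.250; total = 26.25.
q = σ(T₁⁴ − T₂⁴) / 26.25 = 5.67×10⁻⁸ × 5.00×10^11 / 26.25 = 1080 W/m².

q ≈ 1080 W/m²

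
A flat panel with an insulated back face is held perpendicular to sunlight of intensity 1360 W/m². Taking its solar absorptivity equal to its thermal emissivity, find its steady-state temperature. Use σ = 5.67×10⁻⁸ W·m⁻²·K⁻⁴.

Absorbed flux αS = emitted flux εσT⁴ (one radiating face); with α = ε, T = (S/σ)^(1/4).
T = (1360 / 5.67×10⁻⁸)^(1/4) = (2.40×10^10)^(1/4).
T = 394 K.

T ≈ 394 K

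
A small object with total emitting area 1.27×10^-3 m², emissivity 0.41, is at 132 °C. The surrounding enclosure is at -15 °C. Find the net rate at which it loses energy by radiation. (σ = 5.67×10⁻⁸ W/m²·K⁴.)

Convert: 132 °C = 405 K; -15 °C = 258 K.
Q = εσA(T⁴ − T_s⁴). T⁴ − T_s⁴ = (405)⁴ − (258)⁴ = 2.69×10^10 − 4.43×10^9 = 2.25×10^10 K⁴.
Q = 0.41 × 5.67×10⁻⁸ × 1.27×10^-3 × 2.25×10^10 = 0.663 W.

Q ≈ 0.663 W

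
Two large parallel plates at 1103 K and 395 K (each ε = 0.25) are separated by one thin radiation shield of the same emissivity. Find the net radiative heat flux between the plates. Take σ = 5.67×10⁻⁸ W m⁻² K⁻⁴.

q ≈ 5900 W/m²

Each of the 2 gaps contributes resistance (2/ε − 1) = 2/0.25 − 1 = 7.000; total = 14.00.
q = σ(T₁⁴ − T₂⁴) / 14.00 = 5.67×10⁻⁸ × 1.46×10^12 / 14.00 = 5900 W/m².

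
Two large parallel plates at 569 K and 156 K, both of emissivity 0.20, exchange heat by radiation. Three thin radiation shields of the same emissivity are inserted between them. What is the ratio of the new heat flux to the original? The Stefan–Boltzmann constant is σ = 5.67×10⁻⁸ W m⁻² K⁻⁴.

ratio ≈ 0.250

With N identical shields there are N+1 = 4 gaps in series, each with the same radiative resistance, so the flux falls to 1/(N+1) of its unshielded value.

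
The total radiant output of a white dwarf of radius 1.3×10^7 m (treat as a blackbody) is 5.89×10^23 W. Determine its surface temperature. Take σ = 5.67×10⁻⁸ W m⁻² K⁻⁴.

A = 4πr² = 4π × (1.3×10^7)² = 2.12×10^15 m².
From P = σAT⁴, T = (P / σA)^(1/4) = (5.89×10^23 / (5.67×10⁻⁸ × 2.12×10^15))^(1/4).
T = (4.89×10^15)^(1/4) = 8360 K.

T ≈ 8360 K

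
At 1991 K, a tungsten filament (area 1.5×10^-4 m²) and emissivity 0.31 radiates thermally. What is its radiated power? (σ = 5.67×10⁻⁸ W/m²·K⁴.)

P = εσAT⁴ = 0.31 × 5.67×10⁻⁸ × 1.50×10^-4 × (1991)⁴ = 0.31 × 5.67×10⁻⁸ × 1.50×10^-4 × 1.57×10^13.
P = 41.4 W.

P ≈ 41.4 W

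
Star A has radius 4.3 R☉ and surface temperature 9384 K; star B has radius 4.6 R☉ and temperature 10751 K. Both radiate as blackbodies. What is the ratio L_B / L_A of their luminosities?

L = 4πR²σT⁴ ∝ R²T⁴, so L_B/L_A = (4.6/4.3)² × (10751/9384)⁴ = 1.14 × 1.72 = 1.97.

L_B/L_A ≈ 1.97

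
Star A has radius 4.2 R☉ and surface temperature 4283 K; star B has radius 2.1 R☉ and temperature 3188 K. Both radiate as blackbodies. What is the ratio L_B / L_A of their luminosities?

L_B/L_A ≈ 0.0767

L = 4πR²σT⁴ ∝ R²T⁴, so L_B/L_A = (2.1/4.2)² × (3188/4283)⁴ = 0.250 × 0.307 = 0.0767.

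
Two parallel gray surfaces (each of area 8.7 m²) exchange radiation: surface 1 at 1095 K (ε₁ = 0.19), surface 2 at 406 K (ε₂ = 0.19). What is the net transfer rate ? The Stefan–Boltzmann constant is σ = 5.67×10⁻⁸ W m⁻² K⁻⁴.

For two large parallel gray plates, q = σ(T₁⁴ − T₂⁴) / (1/ε₁ + 1/ε₂ − 1).
1/ε₁ + 1/ε₂ − 1 = 1/0.19 + 1/0.19 − 1 = 9.526.
T₁⁴ − T₂⁴ = 1.44×10^12 − 2.72×10^10 = 1.41×10^12 K⁴.
q = 5.67×10⁻⁸ × 1.41×10^12 / 9.526 = 8400 W/m².
Q = q·A = 8400 × 8.7 = 73000 W.

Q ≈ 73000 W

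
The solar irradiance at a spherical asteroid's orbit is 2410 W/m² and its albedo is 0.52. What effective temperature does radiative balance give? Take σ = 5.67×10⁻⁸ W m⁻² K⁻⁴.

T ≈ 267 K

Power absorbed = (1−a)S·πR²; power emitted = 4πR²σT⁴. Equating and cancelling πR²:
T = ((1−a)S / 4σ)^(1/4) = (1160 / (4 × 5.67×10⁻⁸))^(1/4) = (5.10×10^9)^(1/4).
T = 267 K.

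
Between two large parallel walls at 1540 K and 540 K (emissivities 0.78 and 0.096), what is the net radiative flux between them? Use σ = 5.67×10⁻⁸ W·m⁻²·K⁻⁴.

q ≈ 29400 W/m²

For two large parallel gray plates, q = σ(T₁⁴ − T₂⁴) / (1/ε₁ + 1/ε₂ − 1).
1/ε₁ + 1/ε₂ − 1 = 1/0.78 + 1/0.096 − 1 = 10.70.
T₁⁴ − T₂⁴ = 5.62×10^12 − 8.50×10^10 = 5.54×10^12 K⁴.
q = 5.67×10⁻⁸ × 5.54×10^12 / 10.70 = 29400 W/m².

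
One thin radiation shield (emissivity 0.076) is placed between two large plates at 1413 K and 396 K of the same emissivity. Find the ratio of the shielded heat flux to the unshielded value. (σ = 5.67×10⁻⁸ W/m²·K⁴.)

ratio ≈ 0.500

With N identical shields there are N+1 = 2 gaps in series, each with the same radiative resistance, so the flux falls to 1/(N+1) of its unshielded value.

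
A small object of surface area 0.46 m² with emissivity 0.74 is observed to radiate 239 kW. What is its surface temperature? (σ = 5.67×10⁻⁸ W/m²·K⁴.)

T ≈ 1880 K

From P = εσAT⁴, T = (P / εσA)^(1/4) = (2.39×10^5 / (0.74 × 5.67×10⁻⁸ × 0.460))^(1/4).
T = (1.24×10^13)^(1/4) = 1880 K.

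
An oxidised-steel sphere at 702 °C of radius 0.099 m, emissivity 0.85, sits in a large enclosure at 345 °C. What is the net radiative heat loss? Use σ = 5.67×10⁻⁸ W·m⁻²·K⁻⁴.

A = 4πr² = 4π × (0.099)² = 0.123 m².
Convert: 702 °C = 975 K; 345 °C = 618 K.
Q = εσA(T⁴ − T_s⁴). T⁴ − T_s⁴ = (975)⁴ − (618)⁴ = 9.04×10^11 − 1.46×10^11 = 7.58×10^11 K⁴.
Q = 0.85 × 5.67×10⁻⁸ × 0.123 × 7.58×10^11 = 4500 W.

Q ≈ 4500 W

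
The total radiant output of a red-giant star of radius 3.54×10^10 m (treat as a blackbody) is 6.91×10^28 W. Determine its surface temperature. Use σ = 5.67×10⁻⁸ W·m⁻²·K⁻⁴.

A = 4πr² = 4π × (3.54×10^10)² = 1.57×10^22 m².
From P = σAT⁴, T = (P / σA)^(1/4) = (6.91×10^28 / (5.67×10⁻⁸ × 1.57×10^22))^(1/4).
T = (7.74×10^13)^(1/4) = 2970 K.

T ≈ 2970 K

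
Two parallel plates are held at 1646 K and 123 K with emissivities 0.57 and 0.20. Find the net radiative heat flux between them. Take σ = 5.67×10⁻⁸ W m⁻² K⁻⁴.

For two large parallel gray plates, q = σ(T₁⁴ − T₂⁴) / (1/ε₁ + 1/ε₂ − 1).
1/ε₁ + 1/ε₂ − 1 = 1/0.57 + 1/0.20 − 1 = 5.754.
T₁⁴ − T₂⁴ = 7.34×10^12 − 2.29×10^8 = 7.34×10^12 K⁴.
q = 5.67×10⁻⁸ × 7.34×10^12 / 5.754 = 72300 W/m².

q ≈ 72300 W/m²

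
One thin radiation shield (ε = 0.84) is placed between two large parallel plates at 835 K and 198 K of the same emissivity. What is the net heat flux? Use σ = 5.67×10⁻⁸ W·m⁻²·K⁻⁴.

q ≈ 9950 W/m²

Each of the 2 gaps contributes resistance (2/ε − 1) = 2/0.84 − 1 = 1.381; total = 2.762.
q = σ(T₁⁴ − T₂⁴) / 2.762 = 5.67×10⁻⁸ × 4.85×10^11 / 2.762 = 9950 W/m².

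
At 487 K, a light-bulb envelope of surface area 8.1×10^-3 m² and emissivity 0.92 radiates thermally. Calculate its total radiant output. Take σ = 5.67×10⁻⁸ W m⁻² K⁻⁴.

Stefan–Boltzmann: P = εσAT⁴ = 0.92 × 5.67×10⁻⁸ × 8.10×10^-3 × (487)⁴ = 0.92 × 5.67×10⁻⁸ × 8.10×10^-3 × 5.62×10^10.
P = 23.8 W.

P ≈ 23.8 W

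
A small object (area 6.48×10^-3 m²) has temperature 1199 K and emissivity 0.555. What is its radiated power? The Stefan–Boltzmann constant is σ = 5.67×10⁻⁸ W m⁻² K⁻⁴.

P = εσAT⁴ = 0.555 × 5.67×10⁻⁸ × 6.48×10^-3 × (1199)⁴ = 0.555 × 5.67×10⁻⁸ × 6.48×10^-3 × 2.07×10^12.
P = 421 W.

P ≈ 421 W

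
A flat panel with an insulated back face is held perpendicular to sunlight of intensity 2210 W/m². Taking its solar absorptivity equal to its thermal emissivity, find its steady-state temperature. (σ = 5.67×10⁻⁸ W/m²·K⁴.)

Absorbed flux αS = emitted flux εσT⁴ (one radiating face); with α = ε, T = (S/σ)^(1/4).
T = (2210 / 5.67×10⁻⁸)^(1/4) = (3.90×10^10)^(1/4).
T = 444 K.

T ≈ 444 K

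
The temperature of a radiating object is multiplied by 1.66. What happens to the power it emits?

P ∝ T⁴, so the power scales as (1.66)⁴ = 7.59.

factor ≈ 7.59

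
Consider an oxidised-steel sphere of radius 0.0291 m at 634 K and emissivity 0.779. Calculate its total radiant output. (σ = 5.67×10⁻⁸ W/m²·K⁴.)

P ≈ 75.9 W

A = 4πr² = 4π × (0.0291)² = 0.0106 m².
Stefan–Boltzmann: P = εσAT⁴ = 0.779 × 5.67×10⁻⁸ × 0.0106 × (634)⁴ = 0.779 × 5.67×10⁻⁸ × 0.0106 × 1.62×10^11.
P = 75.9 W.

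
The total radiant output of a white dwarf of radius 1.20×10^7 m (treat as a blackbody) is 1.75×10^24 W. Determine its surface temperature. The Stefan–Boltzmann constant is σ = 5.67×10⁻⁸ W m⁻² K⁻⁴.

A = 4πr² = 4π × (1.20×10^7)² = 1.81×10^15 m².
From P = σAT⁴, T = (P / σA)^(1/4) = (1.75×10^24 / (5.67×10⁻⁸ × 1.81×10^15))^(1/4).
T = (1.71×10^16)^(1/4) = 11400 K.

T ≈ 11400 K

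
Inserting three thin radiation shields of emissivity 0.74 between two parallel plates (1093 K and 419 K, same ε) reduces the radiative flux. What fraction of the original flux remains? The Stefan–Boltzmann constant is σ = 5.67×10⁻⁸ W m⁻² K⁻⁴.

ratio ≈ 0.250

With N identical shields there are N+1 = 4 gaps in series, each with the same radiative resistance, so the flux falls to 1/(N+1) of its unshielded value.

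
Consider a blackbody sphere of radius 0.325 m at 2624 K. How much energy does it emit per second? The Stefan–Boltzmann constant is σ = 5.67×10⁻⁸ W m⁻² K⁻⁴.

A = 4πr² = 4π × (0.325)² = 1.33 m².
P = σAT⁴ = 5.67×10⁻⁸ × 1.33 × (2624)⁴ = 5.67×10⁻⁸ × 1.33 × 4.74×10^13.
P = 3.57×10^6 W.

P ≈ 3.57×10^6 W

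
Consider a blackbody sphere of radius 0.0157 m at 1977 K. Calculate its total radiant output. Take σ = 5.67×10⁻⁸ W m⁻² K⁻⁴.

P ≈ 2680 W

A = 4πr² = 4π × (0.0157)² = 3.10×10^-3 m².
P = σAT⁴ = 5.67×10⁻⁸ × 3.10×10^-3 × (1977)⁴ = 5.67×10⁻⁸ × 3.10×10^-3 × 1.53×10^13.
P = 2680 W.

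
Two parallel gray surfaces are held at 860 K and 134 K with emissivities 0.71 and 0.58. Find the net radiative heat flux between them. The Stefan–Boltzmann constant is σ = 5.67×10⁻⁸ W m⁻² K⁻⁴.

For two large parallel gray plates, q = σ(T₁⁴ − T₂⁴) / (1/ε₁ + 1/ε₂ − 1).
1/ε₁ + 1/ε₂ − 1 = 1/0.71 + 1/0.58 − 1 = 2.133.
T₁⁴ − T₂⁴ = 5.47×10^11 − 3.22×10^8 = 5.47×10^11 K⁴.
q = 5.67×10⁻⁸ × 5.47×10^11 / 2.133 = 14500 W/m².

q ≈ 14500 W/m²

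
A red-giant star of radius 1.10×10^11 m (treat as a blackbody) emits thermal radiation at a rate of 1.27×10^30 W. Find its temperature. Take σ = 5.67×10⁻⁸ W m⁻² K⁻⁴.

T ≈ 3480 K

A = 4πr² = 4π × (1.10×10^11)² = 1.52×10^23 m².
From P = σAT⁴, T = (P / σA)^(1/4) = (1.27×10^30 / (5.67×10⁻⁸ × 1.52×10^23))^(1/4).
T = (1.47×10^14)^(1/4) = 3480 K.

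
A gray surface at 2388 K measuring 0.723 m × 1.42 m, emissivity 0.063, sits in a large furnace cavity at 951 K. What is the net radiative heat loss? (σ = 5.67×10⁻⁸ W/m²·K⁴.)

Q ≈ 1.16×10^5 W

A = 0.723 × 1.42 = 1.03 m².
Q = εσA(T⁴ − T_s⁴). T⁴ − T_s⁴ = (2388)⁴ − (951)⁴ = 3.25×10^13 − 8.18×10^11 = 3.17×10^13 K⁴.
Q = 0.063 × 5.67×10⁻⁸ × 1.03 × 3.17×10^13 = 1.16×10^5 W.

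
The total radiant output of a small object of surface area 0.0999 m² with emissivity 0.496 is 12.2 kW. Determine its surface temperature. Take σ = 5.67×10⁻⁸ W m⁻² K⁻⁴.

T ≈ 1440 K

From P = εσAT⁴, T = (P / εσA)^(1/4) = (12200 / (0.496 × 5.67×10⁻⁸ × 0.0999))^(1/4).
T = (4.34×10^12)^(1/4) = 1440 K.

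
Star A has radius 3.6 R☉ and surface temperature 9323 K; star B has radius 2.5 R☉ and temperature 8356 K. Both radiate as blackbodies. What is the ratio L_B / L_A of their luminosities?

L = 4πR²σT⁴ ∝ R²T⁴, so L_B/L_A = (2.5/3.6)² × (8356/9323)⁴ = 0.482 × 0.645 = 0.311.

L_B/L_A ≈ 0.311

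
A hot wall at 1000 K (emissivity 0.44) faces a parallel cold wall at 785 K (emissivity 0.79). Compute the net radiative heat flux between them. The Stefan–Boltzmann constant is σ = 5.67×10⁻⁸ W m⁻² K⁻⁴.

For two large parallel gray plates, q = σ(T₁⁴ − T₂⁴) / (1/ε₁ + 1/ε₂ − 1).
1/ε₁ + 1/ε₂ − 1 = 1/0.44 + 1/0.79 − 1 = 2.539.
T₁⁴ − T₂⁴ = 1.00×10^12 − 3.80×10^11 = 6.20×10^11 K⁴.
q = 5.67×10⁻⁸ × 6.20×10^11 / 2.539 = 13900 W/m².

q ≈ 13900 W/m²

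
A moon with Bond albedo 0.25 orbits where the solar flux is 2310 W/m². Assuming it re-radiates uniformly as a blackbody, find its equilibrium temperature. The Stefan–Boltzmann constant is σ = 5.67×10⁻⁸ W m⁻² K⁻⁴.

T ≈ 296 K

Power absorbed = (1−a)S·πR²; power emitted = 4πR²σT⁴. Equating and cancelling πR²:
T = ((1−a)S / 4σ)^(1/4) = (1730 / (4 × 5.67×10⁻⁸))^(1/4) = (7.64×10^9)^(1/4).
T = 296 K.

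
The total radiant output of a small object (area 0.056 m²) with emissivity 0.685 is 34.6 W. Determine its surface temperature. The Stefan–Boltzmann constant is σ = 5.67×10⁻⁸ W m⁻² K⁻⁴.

From P = εσAT⁴, T = (P / εσA)^(1/4) = (34.6 / (0.685 × 5.67×10⁻⁸ × 0.0560))^(1/4).
T = (1.59×10^10)^(1/4) = 355 K.

T ≈ 355 K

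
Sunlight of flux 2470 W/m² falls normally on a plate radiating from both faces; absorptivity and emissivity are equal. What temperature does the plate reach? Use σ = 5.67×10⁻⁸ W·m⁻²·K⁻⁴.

Absorbed flux αS = emitted flux 2εσT⁴ per unit area; with α = ε this gives T = (S/2σ)^(1/4).
T = (2470 / (2 × 5.67×10⁻⁸))^(1/4) = (2.18×10^10)^(1/4).
T = 384 K.

T ≈ 384 K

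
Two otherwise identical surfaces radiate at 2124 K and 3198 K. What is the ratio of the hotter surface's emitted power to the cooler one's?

ratio ≈ 5.14

P ∝ T⁴, so the ratio is (3198/2124)⁴ = (1.506)⁴ = 5.14.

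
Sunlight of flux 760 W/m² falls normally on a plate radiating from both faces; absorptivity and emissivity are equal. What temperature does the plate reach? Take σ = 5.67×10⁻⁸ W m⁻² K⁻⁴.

Absorbed flux αS = emitted flux 2εσT⁴ per unit area; with α = ε this gives T = (S/2σ)^(1/4).
T = (760 / (2 × 5.67×10⁻⁸))^(1/4) = (6.70×10^9)^(1/4).
T = 286 K.

T ≈ 286 K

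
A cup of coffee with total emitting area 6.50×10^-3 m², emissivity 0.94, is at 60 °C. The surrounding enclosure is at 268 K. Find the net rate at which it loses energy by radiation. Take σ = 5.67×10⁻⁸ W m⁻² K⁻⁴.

Convert: 60 °C = 333 K.
Q = εσA(T⁴ − T_s⁴). T⁴ − T_s⁴ = (333)⁴ − (268)⁴ = 1.23×10^10 − 5.16×10^9 = 7.14×10^9 K⁴.
Q = 0.94 × 5.67×10⁻⁸ × 6.50×10^-3 × 7.14×10^9 = 2.47 W.

Q ≈ 2.47 W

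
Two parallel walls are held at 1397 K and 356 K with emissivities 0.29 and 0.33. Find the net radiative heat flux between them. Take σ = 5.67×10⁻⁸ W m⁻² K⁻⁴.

q ≈ 39300 W/m²

For two large parallel gray plates, q = σ(T₁⁴ − T₂⁴) / (1/ε₁ + 1/ε₂ − 1).
1/ε₁ + 1/ε₂ − 1 = 1/0.29 + 1/0.33 − 1 = 5.479.
T₁⁴ − T₂⁴ = 3.81×10^12 − 1.61×10^10 = 3.79×10^12 K⁴.
q = 5.67×10⁻⁸ × 3.79×10^12 / 5.479 = 39300 W/m².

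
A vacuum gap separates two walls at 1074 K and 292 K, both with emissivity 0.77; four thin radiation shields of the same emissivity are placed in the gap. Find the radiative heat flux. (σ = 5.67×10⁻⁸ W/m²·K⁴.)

q ≈ 9390 W/m²

Each of the 5 gaps contributes resistance (2/ε − 1) = 2/0.77 − 1 = 1.597; total = 7.987.
q = σ(T₁⁴ − T₂⁴) / 7.987 = 5.67×10⁻⁸ × 1.32×10^12 / 7.987 = 9390 W/m².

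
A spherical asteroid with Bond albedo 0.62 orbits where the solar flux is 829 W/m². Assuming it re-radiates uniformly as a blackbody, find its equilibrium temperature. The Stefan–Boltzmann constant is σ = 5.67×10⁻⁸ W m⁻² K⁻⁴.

Power absorbed = (1−a)S·πR²; power emitted = 4πR²σT⁴. Equating and cancelling πR²:
T = ((1−a)S / 4σ)^(1/4) = (315 / (4 × 5.67×10⁻⁸))^(1/4) = (1.39×10^9)^(1/4).
T = 193 K.

T ≈ 193 K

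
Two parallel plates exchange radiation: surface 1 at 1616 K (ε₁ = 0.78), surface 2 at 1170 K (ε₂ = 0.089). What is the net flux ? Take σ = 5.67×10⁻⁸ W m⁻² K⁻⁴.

For two large parallel gray plates, q = σ(T₁⁴ − T₂⁴) / (1/ε₁ + 1/ε₂ − 1).
1/ε₁ + 1/ε₂ − 1 = 1/0.78 + 1/0.089 − 1 = 11.52.
T₁⁴ − T₂⁴ = 6.82×10^12 − 1.87×10^12 = 4.95×10^12 K⁴.
q = 5.67×10⁻⁸ × 4.95×10^12 / 11.52 = 24300 W/m².

q ≈ 24300 W/m²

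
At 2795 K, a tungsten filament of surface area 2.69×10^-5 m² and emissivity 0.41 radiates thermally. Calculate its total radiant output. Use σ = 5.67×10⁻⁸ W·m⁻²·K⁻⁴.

Stefan–Boltzmann: P = εσAT⁴ = 0.41 × 5.67×10⁻⁸ × 2.69×10^-5 × (2795)⁴ = 0.41 × 5.67×10⁻⁸ × 2.69×10^-5 × 6.10×10^13.
P = 38.2 W.

P ≈ 38.2 W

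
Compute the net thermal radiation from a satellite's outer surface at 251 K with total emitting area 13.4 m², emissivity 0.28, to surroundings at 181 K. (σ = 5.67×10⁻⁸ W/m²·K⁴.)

Q = εσA(T⁴ − T_s⁴). T⁴ − T_s⁴ = (251)⁴ − (181)⁴ = 3.97×10^9 − 1.07×10^9 = 2.90×10^9 K⁴.
Q = 0.28 × 5.67×10⁻⁸ × 13.4 × 2.90×10^9 = 616 W.

Q ≈ 616 W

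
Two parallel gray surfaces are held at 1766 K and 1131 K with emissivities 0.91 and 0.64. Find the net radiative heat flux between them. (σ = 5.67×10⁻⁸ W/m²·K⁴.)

For two large parallel gray plates, q = σ(T₁⁴ − T₂⁴) / (1/ε₁ + 1/ε₂ − 1).
1/ε₁ + 1/ε₂ − 1 = 1/0.91 + 1/0.64 − 1 = 1.661.
T₁⁴ − T₂⁴ = 9.73×10^12 − 1.64×10^12 = 8.09×10^12 K⁴.
q = 5.67×10⁻⁸ × 8.09×10^12 / 1.661 = 2.76×10^5 W/m².

q ≈ 2.76×10^5 W/m²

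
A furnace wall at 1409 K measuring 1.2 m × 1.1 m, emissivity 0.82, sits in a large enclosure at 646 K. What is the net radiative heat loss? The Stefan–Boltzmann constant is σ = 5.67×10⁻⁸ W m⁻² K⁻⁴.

A = 1.2 × 1.1 = 1.32 m².
Q = εσA(T⁴ − T_s⁴). T⁴ − T_s⁴ = (1409)⁴ − (646)⁴ = 3.94×10^12 − 1.74×10^11 = 3.77×10^12 K⁴.
Q = 0.82 × 5.67×10⁻⁸ × 1.32 × 3.77×10^12 = 2.31×10^5 W.

Q ≈ 2.31×10^5 W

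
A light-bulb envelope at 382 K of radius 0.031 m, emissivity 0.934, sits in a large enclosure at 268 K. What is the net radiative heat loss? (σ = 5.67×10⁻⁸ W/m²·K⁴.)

Q ≈ 10.3 W

A = 4πr² = 4π × (0.031)² = 0.0121 m².
Q = εσA(T⁴ − T_s⁴). T⁴ − T_s⁴ = (382)⁴ − (268)⁴ = 2.13×10^10 − 5.16×10^9 = 1.61×10^10 K⁴.
Q = 0.934 × 5.67×10⁻⁸ × 0.0121 × 1.61×10^10 = 10.3 W.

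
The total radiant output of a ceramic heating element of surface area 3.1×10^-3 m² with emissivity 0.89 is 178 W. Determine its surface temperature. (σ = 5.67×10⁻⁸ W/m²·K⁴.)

T ≈ 1030 K

From P = εσAT⁴, T = (P / εσA)^(1/4) = (178 / (0.89 × 5.67×10⁻⁸ × 3.10×10^-3))^(1/4).
T = (1.14×10^12)^(1/4) = 1030 K.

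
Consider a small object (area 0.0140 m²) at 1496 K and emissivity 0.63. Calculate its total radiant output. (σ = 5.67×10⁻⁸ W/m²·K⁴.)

Stefan–Boltzmann: P = εσAT⁴ = 0.63 × 5.67×10⁻⁸ × 0.0140 × (1496)⁴ = 0.63 × 5.67×10⁻⁸ × 0.0140 × 5.01×10^12.
P = 2500 W.

P ≈ 2500 W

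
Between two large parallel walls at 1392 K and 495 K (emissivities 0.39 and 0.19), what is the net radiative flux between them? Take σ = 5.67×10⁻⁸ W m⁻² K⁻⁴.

For two large parallel gray plates, q = σ(T₁⁴ − T₂⁴) / (1/ε₁ + 1/ε₂ − 1).
1/ε₁ + 1/ε₂ − 1 = 1/0.39 + 1/0.19 − 1 = 6.827.
T₁⁴ − T₂⁴ = 3.75×10^12 − 6.00×10^10 = 3.69×10^12 K⁴.
q = 5.67×10⁻⁸ × 3.69×10^12 / 6.827 = 30700 W/m².

q ≈ 30700 W/m²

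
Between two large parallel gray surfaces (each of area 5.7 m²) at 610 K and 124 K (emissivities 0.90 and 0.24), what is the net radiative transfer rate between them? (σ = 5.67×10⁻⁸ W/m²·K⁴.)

Q ≈ 10400 W

For two large parallel gray plates, q = σ(T₁⁴ − T₂⁴) / (1/ε₁ + 1/ε₂ − 1).
1/ε₁ + 1/ε₂ − 1 = 1/0.90 + 1/0.24 − 1 = 4.278.
T₁⁴ − T₂⁴ = 1.38×10^11 − 2.36×10^8 = 1.38×10^11 K⁴.
q = 5.67×10⁻⁸ × 1.38×10^11 / 4.278 = 1830 W/m².
Q = q·A = 1830 × 5.7 = 10400 W.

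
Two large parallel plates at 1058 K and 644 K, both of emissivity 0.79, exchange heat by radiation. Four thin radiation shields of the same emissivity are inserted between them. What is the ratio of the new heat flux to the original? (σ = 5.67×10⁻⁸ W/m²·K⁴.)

With N identical shields there are N+1 = 5 gaps in series, each with the same radiative resistance, so the flux falls to 1/(N+1) of its unshielded value.

ratio ≈ 0.200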